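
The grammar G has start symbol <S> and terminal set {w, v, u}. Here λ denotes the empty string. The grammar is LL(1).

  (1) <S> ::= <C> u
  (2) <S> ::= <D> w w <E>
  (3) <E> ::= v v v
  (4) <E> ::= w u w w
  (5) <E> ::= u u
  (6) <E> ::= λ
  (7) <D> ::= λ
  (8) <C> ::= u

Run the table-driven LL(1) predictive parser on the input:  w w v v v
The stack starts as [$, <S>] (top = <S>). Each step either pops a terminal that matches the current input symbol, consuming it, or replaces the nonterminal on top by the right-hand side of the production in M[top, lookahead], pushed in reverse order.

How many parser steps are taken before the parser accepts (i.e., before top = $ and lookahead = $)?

step 1: stack=$ <S>  input=w w v v v $  — expand <S> ::= <D> w w <E>
step 2: stack=$ <E> w w <D>  input=w w v v v $  — expand <D> ::= λ
step 3: stack=$ <E> w w  input=w w v v v $  — match w
step 4: stack=$ <E> w  input=w v v v $  — match w
step 5: stack=$ <E>  input=v v v $  — expand <E> ::= v v v
step 6: stack=$ v v v  input=v v v $  — match v
step 7: stack=$ v v  input=v v $  — match v
step 8: stack=$ v  input=v $  — match v
Accept reached after 8 steps.

8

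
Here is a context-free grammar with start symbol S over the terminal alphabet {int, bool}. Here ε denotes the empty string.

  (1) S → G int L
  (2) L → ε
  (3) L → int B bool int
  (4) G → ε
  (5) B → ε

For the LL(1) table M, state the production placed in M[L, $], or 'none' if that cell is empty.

L → ε

FIRST(L): from L→ε we get {ε}; from L→int B bool int we get {int}. So FIRST(L) = {ε, int}.
FIRST(G): from G→ε we get {ε}. So FIRST(G) = {ε}.
FIRST(B): from B→ε we get {ε}. So FIRST(B) = {ε}.
FIRST(S): from S→G int L we get {int}. So FIRST(S) = {int}.
FOLLOW(S) includes $ since S is the start symbol.
FOLLOW(S): S appears on no right-hand side. Thus FOLLOW(S) = {$}.
FOLLOW(L): in S→G int L, the suffix after L is empty, so FOLLOW(L) ⊇ FOLLOW(S) = {$}. Thus FOLLOW(L) = {$}.
For L → ε: FIRST(ε) = {ε}, so it goes in M[L, t] for t ∈ {}; since ε ∈ FIRST, also for every t ∈ FOLLOW(L) = {$}.
For L → int B bool int: FIRST(int B bool int) = {int}, so it goes in M[L, t] for t ∈ {int}.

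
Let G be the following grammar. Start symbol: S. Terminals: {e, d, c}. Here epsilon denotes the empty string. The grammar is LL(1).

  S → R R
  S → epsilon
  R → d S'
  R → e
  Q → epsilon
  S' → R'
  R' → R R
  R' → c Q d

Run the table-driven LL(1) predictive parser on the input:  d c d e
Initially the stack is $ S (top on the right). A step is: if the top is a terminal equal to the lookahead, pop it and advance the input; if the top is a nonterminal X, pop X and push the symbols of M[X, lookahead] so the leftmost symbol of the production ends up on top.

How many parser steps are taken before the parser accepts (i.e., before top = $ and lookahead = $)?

10

step 1: stack=$ S  input=d c d e $  — expand S → R R
step 2: stack=$ R R  input=d c d e $  — expand R → d S'
step 3: stack=$ R S' d  input=d c d e $  — match d
step 4: stack=$ R S'  input=c d e $  — expand S' → R'
step 5: stack=$ R R'  input=c d e $  — expand R' → c Q d
step 6: stack=$ R d Q c  input=c d e $  — match c
step 7: stack=$ R d Q  input=d e $  — expand Q → epsilon
step 8: stack=$ R d  input=d e $  — match d
step 9: stack=$ R  input=e $  — expand R → e
step 10: stack=$ e  input=e $  — match e
Accept reached after 10 steps.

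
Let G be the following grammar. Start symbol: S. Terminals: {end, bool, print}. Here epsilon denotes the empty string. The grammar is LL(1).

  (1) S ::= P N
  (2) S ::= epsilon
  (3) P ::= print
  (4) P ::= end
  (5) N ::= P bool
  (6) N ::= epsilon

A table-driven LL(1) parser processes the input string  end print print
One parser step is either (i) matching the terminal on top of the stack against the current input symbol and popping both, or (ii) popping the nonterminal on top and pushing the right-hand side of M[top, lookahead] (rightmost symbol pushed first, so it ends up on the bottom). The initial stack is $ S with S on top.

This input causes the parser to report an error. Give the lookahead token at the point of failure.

print

step 1: stack=$ S  input=end print print $  — expand S ::= P N
step 2: stack=$ N P  input=end print print $  — expand P ::= end
step 3: stack=$ N end  input=end print print $  — match end
step 4: stack=$ N  input=print print $  — expand N ::= P bool
step 5: stack=$ bool P  input=print print $  — expand P ::= print
step 6: stack=$ bool print  input=print print $  — match print
step 7: stack=$ bool  input=print $  — error: top is terminal bool but lookahead is print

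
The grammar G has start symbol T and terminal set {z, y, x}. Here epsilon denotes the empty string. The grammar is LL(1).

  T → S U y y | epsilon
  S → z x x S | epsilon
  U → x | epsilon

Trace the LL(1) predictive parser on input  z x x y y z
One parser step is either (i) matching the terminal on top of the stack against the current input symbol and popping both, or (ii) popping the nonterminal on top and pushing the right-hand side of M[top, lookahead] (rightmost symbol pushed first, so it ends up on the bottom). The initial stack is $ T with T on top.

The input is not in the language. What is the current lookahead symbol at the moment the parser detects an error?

      Stack            Input          Action
   1  $ T              z x x y y z $  expand T → S U y y
   2  $ y y U S        z x x y y z $  expand S → z x x S
   3  $ y y U S x x z  z x x y y z $  match z
   4  $ y y U S x x    x x y y z $    match x
   5  $ y y U S x      x y y z $      match x
   6  $ y y U S        y y z $        expand S → epsilon
   7  $ y y U          y y z $        expand U → epsilon
   8  $ y y            y y z $        match y
   9  $ y              y z $          match y
  10  $                z $            error: stack empty but input remains

z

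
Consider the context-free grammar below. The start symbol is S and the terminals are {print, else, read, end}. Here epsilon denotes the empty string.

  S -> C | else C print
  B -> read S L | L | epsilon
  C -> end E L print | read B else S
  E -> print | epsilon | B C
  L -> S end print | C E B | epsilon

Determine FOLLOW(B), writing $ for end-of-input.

{else, end, print, read}

FIRST(C) = {end, read}
FIRST(S) = {else, end, read}  (via C)
FIRST(L) = {epsilon, else, end, read}  (via S end print, C E B)
FIRST(B) = {epsilon, else, end, read}  (via L)
FIRST(E) = {epsilon, else, end, print, read}  (via B C)
FOLLOW(S) includes $ since S is the start symbol.
FOLLOW(S): in B->read S L, S is followed by L with FIRST {epsilon, else, end, read}; in B->read S L, the suffix after S is nullable, so FOLLOW(S) ⊇ FOLLOW(B) = {else, end, print, read}; in C->read B else S, the suffix after S is empty, so FOLLOW(S) ⊇ FOLLOW(C) = {$, else, end, print, read}; in L->S end print, S is followed by end print with FIRST {end}. Thus FOLLOW(S) = {$, else, end, print, read}.
FOLLOW(B): in C->read B else S, B is followed by else S with FIRST {else}; in E->B C, B is followed by C with FIRST {end, read}; in L->C E B, the suffix after B is empty, so FOLLOW(B) ⊇ FOLLOW(L) = {else, end, print, read}. Thus FOLLOW(B) = {else, end, print, read}.
FOLLOW(L): in B->read S L, the suffix after L is empty, so FOLLOW(L) ⊇ FOLLOW(B) = {else, end, print, read}; in B->L, the suffix after L is empty, so FOLLOW(L) ⊇ FOLLOW(B) = {else, end, print, read}; in C->end E L print, L is followed by print with FIRST {print}. Thus FOLLOW(L) = {else, end, print, read}.
FOLLOW(E): in C->end E L print, E is followed by L print with FIRST {else, end, print, read}; in L->C E B, E is followed by B with FIRST {epsilon, else, end, read}; in L->C E B, the suffix after E is nullable, so FOLLOW(E) ⊇ FOLLOW(L) = {else, end, print, read}. Thus FOLLOW(E) = {else, end, print, read}.
FOLLOW(C): in S->C, the suffix after C is empty, so FOLLOW(C) ⊇ FOLLOW(S) = {$, else, end, print, read}; in S->else C print, C is followed by print with FIRST {print}; in E->B C, the suffix after C is empty, so FOLLOW(C) ⊇ FOLLOW(E) = {else, end, print, read}; in L->C E B, C is followed by E B with FIRST {epsilon, else, end, print, read}; in L->C E B, the suffix after C is nullable, so FOLLOW(C) ⊇ FOLLOW(L) = {else, end, print, read}. Thus FOLLOW(C) = {$, else, end, print, read}.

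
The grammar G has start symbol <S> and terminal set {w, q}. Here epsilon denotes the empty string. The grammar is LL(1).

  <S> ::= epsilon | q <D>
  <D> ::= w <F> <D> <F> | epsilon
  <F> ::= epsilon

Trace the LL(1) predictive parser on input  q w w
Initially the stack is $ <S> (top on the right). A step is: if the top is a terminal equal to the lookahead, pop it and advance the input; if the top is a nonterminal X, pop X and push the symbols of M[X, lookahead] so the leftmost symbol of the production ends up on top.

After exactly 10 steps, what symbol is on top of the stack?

<F>

      Stack                Input    Action
   1  $ <S>                q w w $  expand <S> ::= q <D>
   2  $ <D> q              q w w $  match q
   3  $ <D>                w w $    expand <D> ::= w <F> <D> <F>
   4  $ <F> <D> <F> w      w w $    match w
   5  $ <F> <D> <F>        w $      expand <F> ::= epsilon
   6  $ <F> <D>            w $      expand <D> ::= w <F> <D> <F>
   7  $ <F> <F> <D> <F> w  w $      match w
   8  $ <F> <F> <D> <F>    $        expand <F> ::= epsilon
   9  $ <F> <F> <D>        $        expand <D> ::= epsilon
  10  $ <F> <F>            $        expand <F> ::= epsilon
Stack after step 10: $ <F> (top = <F>).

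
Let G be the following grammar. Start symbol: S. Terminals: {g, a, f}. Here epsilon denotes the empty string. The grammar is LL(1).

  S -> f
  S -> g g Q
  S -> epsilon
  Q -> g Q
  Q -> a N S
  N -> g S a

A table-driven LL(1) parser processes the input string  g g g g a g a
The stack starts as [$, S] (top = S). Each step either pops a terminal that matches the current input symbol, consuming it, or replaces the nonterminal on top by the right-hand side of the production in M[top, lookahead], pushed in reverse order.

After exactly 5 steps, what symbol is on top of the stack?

Q

     Stack    Input            Action
  1  $ S      g g g g a g a $  expand S -> g g Q
  2  $ Q g g  g g g g a g a $  match g
  3  $ Q g    g g g a g a $    match g
  4  $ Q      g g a g a $      expand Q -> g Q
  5  $ Q g    g g a g a $      match g
Stack after step 5: $ Q (top = Q).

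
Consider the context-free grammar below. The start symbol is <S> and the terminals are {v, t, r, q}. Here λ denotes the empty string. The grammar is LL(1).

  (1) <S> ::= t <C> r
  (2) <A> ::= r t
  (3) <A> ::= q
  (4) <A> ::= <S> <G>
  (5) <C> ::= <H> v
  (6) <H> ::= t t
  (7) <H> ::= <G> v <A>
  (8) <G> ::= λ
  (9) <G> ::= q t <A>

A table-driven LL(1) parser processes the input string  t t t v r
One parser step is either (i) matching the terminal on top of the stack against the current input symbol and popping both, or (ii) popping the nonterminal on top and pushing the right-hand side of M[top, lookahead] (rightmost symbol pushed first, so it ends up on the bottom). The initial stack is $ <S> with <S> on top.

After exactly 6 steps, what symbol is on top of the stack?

v

step 1: stack=$ <S>  input=t t t v r $  — expand <S> ::= t <C> r
step 2: stack=$ r <C> t  input=t t t v r $  — match t
step 3: stack=$ r <C>  input=t t v r $  — expand <C> ::= <H> v
step 4: stack=$ r v <H>  input=t t v r $  — expand <H> ::= t t
step 5: stack=$ r v t t  input=t t v r $  — match t
step 6: stack=$ r v t  input=t v r $  — match t
Stack after step 6: $ r v (top = v).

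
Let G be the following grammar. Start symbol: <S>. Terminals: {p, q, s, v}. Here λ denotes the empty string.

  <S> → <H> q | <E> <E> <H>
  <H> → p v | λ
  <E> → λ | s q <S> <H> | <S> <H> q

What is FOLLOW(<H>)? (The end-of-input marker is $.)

FIRST(<H>) = {λ, p}
FIRST(<S>) = {λ, p, q, s}  (via <H> q, <E> <E> <H>)
FIRST(<E>) = {λ, p, q, s}  (via <S> <H> q)
FOLLOW(<S>) includes $ since <S> is the start symbol.
FOLLOW(<S>): in <E>→s q <S> <H>, <S> is followed by <H> with FIRST {λ, p}; in <E>→s q <S> <H>, the suffix after <S> is nullable, so FOLLOW(<S>) ⊇ FOLLOW(<E>) = {$, p, q, s}; in <E>→<S> <H> q, <S> is followed by <H> q with FIRST {p, q}. Thus FOLLOW(<S>) = {$, p, q, s}.
FOLLOW(<E>): in <S>→<E> <E> <H> (occurrence 1), <E> is followed by <E> <H> with FIRST {λ, p, q, s}; in <S>→<E> <E> <H> (occurrence 1), the suffix after <E> is nullable, so FOLLOW(<E>) ⊇ FOLLOW(<S>) = {$, p, q, s}; in <S>→<E> <E> <H> (occurrence 2), <E> is followed by <H> with FIRST {λ, p}; in <S>→<E> <E> <H> (occurrence 2), the suffix after <E> is nullable, so FOLLOW(<E>) ⊇ FOLLOW(<S>) = {$, p, q, s}. Thus FOLLOW(<E>) = {$, p, q, s}.
FOLLOW(<H>): in <S>→<H> q, <H> is followed by q with FIRST {q}; in <S>→<E> <E> <H>, the suffix after <H> is empty, so FOLLOW(<H>) ⊇ FOLLOW(<S>) = {$, p, q, s}; in <E>→s q <S> <H>, the suffix after <H> is empty, so FOLLOW(<H>) ⊇ FOLLOW(<E>) = {$, p, q, s}; in <E>→<S> <H> q, <H> is followed by q with FIRST {q}. Thus FOLLOW(<H>) = {$, p, q, s}.

{$, p, q, s}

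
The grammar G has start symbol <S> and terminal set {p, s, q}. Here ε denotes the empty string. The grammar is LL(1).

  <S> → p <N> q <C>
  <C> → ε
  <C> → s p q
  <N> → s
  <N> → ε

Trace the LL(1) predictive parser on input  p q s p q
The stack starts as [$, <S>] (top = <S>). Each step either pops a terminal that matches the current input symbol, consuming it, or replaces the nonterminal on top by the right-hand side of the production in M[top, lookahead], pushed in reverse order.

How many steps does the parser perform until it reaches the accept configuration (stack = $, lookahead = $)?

8

step 1: stack=$ <S>  input=p q s p q $  — expand <S> → p <N> q <C>
step 2: stack=$ <C> q <N> p  input=p q s p q $  — match p
step 3: stack=$ <C> q <N>  input=q s p q $  — expand <N> → ε
step 4: stack=$ <C> q  input=q s p q $  — match q
step 5: stack=$ <C>  input=s p q $  — expand <C> → s p q
step 6: stack=$ q p s  input=s p q $  — match s
step 7: stack=$ q p  input=p q $  — match p
step 8: stack=$ q  input=q $  — match q
Accept reached after 8 steps.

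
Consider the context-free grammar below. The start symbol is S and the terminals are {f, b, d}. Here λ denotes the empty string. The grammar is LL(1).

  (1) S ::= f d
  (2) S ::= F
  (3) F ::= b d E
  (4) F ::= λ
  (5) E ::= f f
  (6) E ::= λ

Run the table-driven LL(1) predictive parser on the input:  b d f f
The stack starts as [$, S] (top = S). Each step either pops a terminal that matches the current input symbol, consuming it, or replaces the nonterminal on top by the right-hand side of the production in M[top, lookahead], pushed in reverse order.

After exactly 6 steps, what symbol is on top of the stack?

step 1: stack=$ S  input=b d f f $  — expand S ::= F
step 2: stack=$ F  input=b d f f $  — expand F ::= b d E
step 3: stack=$ E d b  input=b d f f $  — match b
step 4: stack=$ E d  input=d f f $  — match d
step 5: stack=$ E  input=f f $  — expand E ::= f f
step 6: stack=$ f f  input=f f $  — match f
Stack after step 6: $ f (top = f).

f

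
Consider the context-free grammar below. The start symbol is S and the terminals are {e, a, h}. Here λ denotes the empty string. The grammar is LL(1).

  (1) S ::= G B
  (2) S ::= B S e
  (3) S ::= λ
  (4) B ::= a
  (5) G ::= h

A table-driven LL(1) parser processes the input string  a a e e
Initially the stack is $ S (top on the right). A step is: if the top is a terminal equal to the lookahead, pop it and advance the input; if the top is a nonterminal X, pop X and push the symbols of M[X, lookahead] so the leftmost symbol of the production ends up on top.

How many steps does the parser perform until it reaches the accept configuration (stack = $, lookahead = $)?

9

     Stack      Input      Action
  1  $ S        a a e e $  expand S ::= B S e
  2  $ e S B    a a e e $  expand B ::= a
  3  $ e S a    a a e e $  match a
  4  $ e S      a e e $    expand S ::= B S e
  5  $ e e S B  a e e $    expand B ::= a
  6  $ e e S a  a e e $    match a
  7  $ e e S    e e $      expand S ::= λ
  8  $ e e      e e $      match e
  9  $ e        e $        match e
Accept reached after 9 steps.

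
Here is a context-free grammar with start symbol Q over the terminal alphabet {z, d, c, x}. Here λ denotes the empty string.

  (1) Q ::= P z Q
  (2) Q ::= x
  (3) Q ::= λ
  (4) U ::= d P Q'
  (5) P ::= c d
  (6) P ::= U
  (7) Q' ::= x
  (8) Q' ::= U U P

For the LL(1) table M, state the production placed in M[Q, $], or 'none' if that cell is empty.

FIRST(U) = {d}
FIRST(P) = {c, d}  (via U)
FIRST(Q') = {d, x}  (via U U P)
FIRST(Q) = {λ, c, d, x}  (via P z Q)
FOLLOW(Q) includes $ since Q is the start symbol.
FOLLOW(Q): in Q::=P z Q, the suffix after Q is empty (adds nothing new). Thus FOLLOW(Q) = {$}.
For Q ::= P z Q: FIRST(P z Q) = {c, d}, so it goes in M[Q, t] for t ∈ {c, d}.
For Q ::= x: FIRST(x) = {x}, so it goes in M[Q, t] for t ∈ {x}.
For Q ::= λ: FIRST(λ) = {λ}, so it goes in M[Q, t] for t ∈ {}; since λ ∈ FIRST, also for every t ∈ FOLLOW(Q) = {$}.

Q ::= λ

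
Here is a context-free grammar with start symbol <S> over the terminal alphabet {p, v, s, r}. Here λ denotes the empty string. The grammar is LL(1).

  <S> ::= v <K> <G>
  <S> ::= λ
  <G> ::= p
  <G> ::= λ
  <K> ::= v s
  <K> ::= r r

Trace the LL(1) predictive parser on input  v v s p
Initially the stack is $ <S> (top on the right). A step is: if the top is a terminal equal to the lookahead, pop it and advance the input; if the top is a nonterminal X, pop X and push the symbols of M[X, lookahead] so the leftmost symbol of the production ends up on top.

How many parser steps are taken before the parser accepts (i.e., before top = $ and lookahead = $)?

7

step 1: stack=$ <S>  input=v v s p $  — expand <S> ::= v <K> <G>
step 2: stack=$ <G> <K> v  input=v v s p $  — match v
step 3: stack=$ <G> <K>  input=v s p $  — expand <K> ::= v s
step 4: stack=$ <G> s v  input=v s p $  — match v
step 5: stack=$ <G> s  input=s p $  — match s
step 6: stack=$ <G>  input=p $  — expand <G> ::= p
step 7: stack=$ p  input=p $  — match p
Accept reached after 7 steps.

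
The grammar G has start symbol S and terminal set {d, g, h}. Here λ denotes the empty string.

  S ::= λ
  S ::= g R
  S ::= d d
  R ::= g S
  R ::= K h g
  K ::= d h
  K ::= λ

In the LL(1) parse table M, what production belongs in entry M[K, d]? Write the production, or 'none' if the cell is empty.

FIRST(S) = {λ, d, g}
FIRST(K) = {λ, d}
FIRST(R) = {d, g, h}  (via K h g)
FOLLOW(S) includes $ since S is the start symbol.
FOLLOW(K): in R::=K h g, K is followed by h g with FIRST {h}. Thus FOLLOW(K) = {h}.
For K ::= d h: FIRST(d h) = {d}, so it goes in M[K, t] for t ∈ {d}.
For K ::= λ: FIRST(λ) = {λ}, so it goes in M[K, t] for t ∈ {}; since λ ∈ FIRST, also for every t ∈ FOLLOW(K) = {h}.

K ::= d h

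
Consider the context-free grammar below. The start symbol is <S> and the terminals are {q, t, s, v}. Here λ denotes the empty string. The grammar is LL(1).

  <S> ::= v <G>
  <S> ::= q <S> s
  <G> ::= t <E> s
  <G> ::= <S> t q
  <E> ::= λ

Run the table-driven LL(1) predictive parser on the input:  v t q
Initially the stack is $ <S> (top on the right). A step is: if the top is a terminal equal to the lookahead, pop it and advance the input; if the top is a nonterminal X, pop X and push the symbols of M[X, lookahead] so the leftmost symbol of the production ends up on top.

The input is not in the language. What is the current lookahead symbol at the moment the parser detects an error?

q

step 1: stack=$ <S>  input=v t q $  — expand <S> ::= v <G>
step 2: stack=$ <G> v  input=v t q $  — match v
step 3: stack=$ <G>  input=t q $  — expand <G> ::= t <E> s
step 4: stack=$ s <E> t  input=t q $  — match t
step 5: stack=$ s <E>  input=q $  — error: M[<E>, q] is empty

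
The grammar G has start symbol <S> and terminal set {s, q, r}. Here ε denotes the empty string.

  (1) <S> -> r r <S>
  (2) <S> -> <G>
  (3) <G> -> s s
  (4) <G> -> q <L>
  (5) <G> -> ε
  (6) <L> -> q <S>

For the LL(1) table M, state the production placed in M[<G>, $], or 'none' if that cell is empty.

FIRST(<G>): from <G>->s s we get {s}; from <G>->q <L> we get {q}; from <G>->ε we get {ε}. So FIRST(<G>) = {ε, q, s}.
FIRST(<L>): from <L>->q <S> we get {q}. So FIRST(<L>) = {q}.
FIRST(<S>): from <S>->r r <S> we get {r}; from <S>-><G> we get {ε, q, s}. So FIRST(<S>) = {ε, q, r, s}.
FOLLOW(<S>) includes $ since <S> is the start symbol.
FOLLOW(<S>): in <S>->r r <S>, the suffix after <S> is empty (adds nothing new); in <L>->q <S>, the suffix after <S> is empty, so FOLLOW(<S>) ⊇ FOLLOW(<L>) = {$}. Thus FOLLOW(<S>) = {$}.
FOLLOW(<G>): in <S>-><G>, the suffix after <G> is empty, so FOLLOW(<G>) ⊇ FOLLOW(<S>) = {$}. Thus FOLLOW(<G>) = {$}.
For <G> -> s s: FIRST(s s) = {s}, so it goes in M[<G>, t] for t ∈ {s}.
For <G> -> q <L>: FIRST(q <L>) = {q}, so it goes in M[<G>, t] for t ∈ {q}.
For <G> -> ε: FIRST(ε) = {ε}, so it goes in M[<G>, t] for t ∈ {}; since ε ∈ FIRST, also for every t ∈ FOLLOW(<G>) = {$}.

<G> -> ε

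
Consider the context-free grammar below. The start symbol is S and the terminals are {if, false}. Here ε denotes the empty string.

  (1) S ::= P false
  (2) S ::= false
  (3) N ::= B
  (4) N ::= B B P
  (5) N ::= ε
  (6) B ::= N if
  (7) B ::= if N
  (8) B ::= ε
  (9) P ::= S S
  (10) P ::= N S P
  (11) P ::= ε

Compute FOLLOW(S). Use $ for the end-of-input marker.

{$, false, if}

FIRST(S): from S::=P false we get {false, if}; from S::=false we get {false}. So FIRST(S) = {false, if}.
FIRST(N): from N::=B we get {ε, false, if}; from N::=B B P we get {ε, false, if}; from N::=ε we get {ε}. So FIRST(N) = {ε, false, if}.
FIRST(B): from B::=N if we get {false, if}; from B::=if N we get {if}; from B::=ε we get {ε}. So FIRST(B) = {ε, false, if}.
FIRST(P): from P::=S S we get {false, if}; from P::=N S P we get {false, if}; from P::=ε we get {ε}. So FIRST(P) = {ε, false, if}.
FOLLOW(S) includes $ since S is the start symbol.
FOLLOW(S): in P::=S S (occurrence 1), S is followed by S with FIRST {false, if}; in P::=S S (occurrence 2), the suffix after S is empty, so FOLLOW(S) ⊇ FOLLOW(P) = {false, if}; in P::=N S P, S is followed by P with FIRST {ε, false, if}; in P::=N S P, the suffix after S is nullable, so FOLLOW(S) ⊇ FOLLOW(P) = {false, if}. Thus FOLLOW(S) = {$, false, if}.
FOLLOW(N): in B::=N if, N is followed by if with FIRST {if}; in B::=if N, the suffix after N is empty, so FOLLOW(N) ⊇ FOLLOW(B) = {false, if}; in P::=N S P, N is followed by S P with FIRST {false, if}. Thus FOLLOW(N) = {false, if}.
FOLLOW(B): in N::=B, the suffix after B is empty, so FOLLOW(B) ⊇ FOLLOW(N) = {false, if}; in N::=B B P (occurrence 1), B is followed by B P with FIRST {ε, false, if}; in N::=B B P (occurrence 1), the suffix after B is nullable, so FOLLOW(B) ⊇ FOLLOW(N) = {false, if}; in N::=B B P (occurrence 2), B is followed by P with FIRST {ε, false, if}; in N::=B B P (occurrence 2), the suffix after B is nullable, so FOLLOW(B) ⊇ FOLLOW(N) = {false, if}. Thus FOLLOW(B) = {false, if}.
FOLLOW(P): in S::=P false, P is followed by false with FIRST {false}; in N::=B B P, the suffix after P is empty, so FOLLOW(P) ⊇ FOLLOW(N) = {false, if}; in P::=N S P, the suffix after P is empty (adds nothing new). Thus FOLLOW(P) = {false, if}.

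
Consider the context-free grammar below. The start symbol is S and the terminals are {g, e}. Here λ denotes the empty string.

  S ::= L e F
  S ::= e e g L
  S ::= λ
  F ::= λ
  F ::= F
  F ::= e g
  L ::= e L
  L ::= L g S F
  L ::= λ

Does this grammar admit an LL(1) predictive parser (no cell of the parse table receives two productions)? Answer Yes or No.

FIRST(S) = {λ, e, g}
FIRST(F) = {λ, e}
FIRST(L) = {λ, e, g}
FOLLOW(S) = {$, e, g}
FOLLOW(F) = {$, e, g}
FOLLOW(L) = {$, e, g}
Cell M[F, $] receives both F ::= λ and F ::= F — the grammar is not LL(1).

No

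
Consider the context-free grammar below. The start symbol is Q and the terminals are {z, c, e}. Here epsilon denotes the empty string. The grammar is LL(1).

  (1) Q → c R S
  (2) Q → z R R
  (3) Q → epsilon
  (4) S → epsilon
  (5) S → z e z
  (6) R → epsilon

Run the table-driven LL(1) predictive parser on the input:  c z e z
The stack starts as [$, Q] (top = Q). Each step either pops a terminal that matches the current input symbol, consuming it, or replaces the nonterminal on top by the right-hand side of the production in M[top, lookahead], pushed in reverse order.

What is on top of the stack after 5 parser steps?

step 1: stack=$ Q  input=c z e z $  — expand Q → c R S
step 2: stack=$ S R c  input=c z e z $  — match c
step 3: stack=$ S R  input=z e z $  — expand R → epsilon
step 4: stack=$ S  input=z e z $  — expand S → z e z
step 5: stack=$ z e z  input=z e z $  — match z
Stack after step 5: $ z e (top = e).

e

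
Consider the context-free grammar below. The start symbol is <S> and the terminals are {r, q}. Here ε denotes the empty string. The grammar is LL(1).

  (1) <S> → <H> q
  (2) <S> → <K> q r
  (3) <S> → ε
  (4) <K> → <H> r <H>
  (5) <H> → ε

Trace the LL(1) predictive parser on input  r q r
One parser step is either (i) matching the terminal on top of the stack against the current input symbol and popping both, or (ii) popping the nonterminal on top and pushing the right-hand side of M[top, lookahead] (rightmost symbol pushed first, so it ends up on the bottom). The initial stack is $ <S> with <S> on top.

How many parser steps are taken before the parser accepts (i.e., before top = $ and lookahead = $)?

step 1: stack=$ <S>  input=r q r $  — expand <S> → <K> q r
step 2: stack=$ r q <K>  input=r q r $  — expand <K> → <H> r <H>
step 3: stack=$ r q <H> r <H>  input=r q r $  — expand <H> → ε
step 4: stack=$ r q <H> r  input=r q r $  — match r
step 5: stack=$ r q <H>  input=q r $  — expand <H> → ε
step 6: stack=$ r q  input=q r $  — match q
step 7: stack=$ r  input=r $  — match r
Accept reached after 7 steps.

7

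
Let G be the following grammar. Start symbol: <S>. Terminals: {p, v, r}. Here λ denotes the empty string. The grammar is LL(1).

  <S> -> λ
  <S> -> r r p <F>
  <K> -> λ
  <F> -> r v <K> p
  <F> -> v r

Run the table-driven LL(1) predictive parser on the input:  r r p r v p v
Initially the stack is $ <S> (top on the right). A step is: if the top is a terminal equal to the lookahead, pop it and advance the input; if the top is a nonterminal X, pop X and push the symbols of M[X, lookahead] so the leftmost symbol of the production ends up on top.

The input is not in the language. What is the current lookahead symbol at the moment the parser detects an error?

v

      Stack        Input            Action
   1  $ <S>        r r p r v p v $  expand <S> -> r r p <F>
   2  $ <F> p r r  r r p r v p v $  match r
   3  $ <F> p r    r p r v p v $    match r
   4  $ <F> p      p r v p v $      match p
   5  $ <F>        r v p v $        expand <F> -> r v <K> p
   6  $ p <K> v r  r v p v $        match r
   7  $ p <K> v    v p v $          match v
   8  $ p <K>      p v $            expand <K> -> λ
   9  $ p          p v $            match p
  10  $            v $              error: stack empty but input remains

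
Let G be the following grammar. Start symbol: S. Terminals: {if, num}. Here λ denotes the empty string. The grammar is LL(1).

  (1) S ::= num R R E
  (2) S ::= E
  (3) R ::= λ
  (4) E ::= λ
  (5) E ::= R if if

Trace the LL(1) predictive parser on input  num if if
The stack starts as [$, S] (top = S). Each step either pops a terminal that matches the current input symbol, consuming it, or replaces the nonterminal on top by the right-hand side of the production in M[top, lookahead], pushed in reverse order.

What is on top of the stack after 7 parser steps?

if

step 1: stack=$ S  input=num if if $  — expand S ::= num R R E
step 2: stack=$ E R R num  input=num if if $  — match num
step 3: stack=$ E R R  input=if if $  — expand R ::= λ
step 4: stack=$ E R  input=if if $  — expand R ::= λ
step 5: stack=$ E  input=if if $  — expand E ::= R if if
step 6: stack=$ if if R  input=if if $  — expand R ::= λ
step 7: stack=$ if if  input=if if $  — match if
Stack after step 7: $ if (top = if).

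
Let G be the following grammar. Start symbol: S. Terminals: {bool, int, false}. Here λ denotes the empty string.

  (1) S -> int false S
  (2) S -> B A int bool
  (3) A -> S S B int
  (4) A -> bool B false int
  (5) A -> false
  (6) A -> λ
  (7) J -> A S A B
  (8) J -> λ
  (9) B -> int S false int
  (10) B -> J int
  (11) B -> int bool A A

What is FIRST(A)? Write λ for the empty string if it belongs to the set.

{λ, bool, false, int}

FIRST(S): from S->int false S we get {int}; from S->B A int bool we get {bool, false, int}. So FIRST(S) = {bool, false, int}.
FIRST(A): from A->S S B int we get {bool, false, int}; from A->bool B false int we get {bool}; from A->false we get {false}; from A->λ we get {λ}. So FIRST(A) = {λ, bool, false, int}.
FIRST(J): from J->A S A B we get {bool, false, int}; from J->λ we get {λ}. So FIRST(J) = {λ, bool, false, int}.
FIRST(B): from B->int S false int we get {int}; from B->J int we get {bool, false, int}; from B->int bool A A we get {int}. So FIRST(B) = {bool, false, int}.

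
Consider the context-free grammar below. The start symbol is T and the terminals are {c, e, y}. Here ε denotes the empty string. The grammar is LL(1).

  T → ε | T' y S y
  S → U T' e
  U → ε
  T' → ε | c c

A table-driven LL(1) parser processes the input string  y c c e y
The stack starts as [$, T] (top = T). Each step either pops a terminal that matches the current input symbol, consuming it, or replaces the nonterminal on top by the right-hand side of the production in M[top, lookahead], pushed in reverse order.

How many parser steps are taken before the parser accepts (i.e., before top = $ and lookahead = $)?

      Stack       Input        Action
   1  $ T         y c c e y $  expand T → T' y S y
   2  $ y S y T'  y c c e y $  expand T' → ε
   3  $ y S y     y c c e y $  match y
   4  $ y S       c c e y $    expand S → U T' e
   5  $ y e T' U  c c e y $    expand U → ε
   6  $ y e T'    c c e y $    expand T' → c c
   7  $ y e c c   c c e y $    match c
   8  $ y e c     c e y $      match c
   9  $ y e       e y $        match e
  10  $ y         y $          match y
Accept reached after 10 steps.

10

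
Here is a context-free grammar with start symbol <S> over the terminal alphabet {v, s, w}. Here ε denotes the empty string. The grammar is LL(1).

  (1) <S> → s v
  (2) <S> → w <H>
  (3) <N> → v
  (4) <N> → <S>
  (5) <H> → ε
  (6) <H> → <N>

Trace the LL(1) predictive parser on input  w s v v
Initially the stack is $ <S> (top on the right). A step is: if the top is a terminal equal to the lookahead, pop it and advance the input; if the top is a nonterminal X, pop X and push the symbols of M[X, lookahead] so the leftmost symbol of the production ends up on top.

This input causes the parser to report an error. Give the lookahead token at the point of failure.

v

     Stack    Input      Action
  1  $ <S>    w s v v $  expand <S> → w <H>
  2  $ <H> w  w s v v $  match w
  3  $ <H>    s v v $    expand <H> → <N>
  4  $ <N>    s v v $    expand <N> → <S>
  5  $ <S>    s v v $    expand <S> → s v
  6  $ v s    s v v $    match s
  7  $ v      v v $      match v
  8  $        v $        error: stack empty but input remains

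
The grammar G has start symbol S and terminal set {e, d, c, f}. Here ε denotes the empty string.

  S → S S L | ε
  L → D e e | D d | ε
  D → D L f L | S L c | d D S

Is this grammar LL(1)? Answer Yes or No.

FIRST(S) = {ε, c, d}
FIRST(L) = {ε, c, d}
FIRST(D) = {c, d}
FOLLOW(S) = {$, c, d, e, f}
FOLLOW(L) = {$, c, d, e, f}
FOLLOW(D) = {c, d, e, f}
Cell M[D, c] receives both D → D L f L and D → S L c — the grammar is not LL(1).

No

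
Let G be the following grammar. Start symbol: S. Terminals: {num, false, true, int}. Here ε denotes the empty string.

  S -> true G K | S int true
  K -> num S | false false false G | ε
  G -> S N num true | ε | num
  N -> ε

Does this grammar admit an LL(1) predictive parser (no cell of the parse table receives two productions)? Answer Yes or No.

FIRST(S) = {true}
FIRST(K) = {ε, false, num}
FIRST(G) = {ε, num, true}
FIRST(N) = {ε}
FOLLOW(S) = {$, int, num}
FOLLOW(K) = {$, int, num}
FOLLOW(G) = {$, false, int, num}
FOLLOW(N) = {num}
Cell M[G, num] receives both G -> ε and G -> num — the grammar is not LL(1).

No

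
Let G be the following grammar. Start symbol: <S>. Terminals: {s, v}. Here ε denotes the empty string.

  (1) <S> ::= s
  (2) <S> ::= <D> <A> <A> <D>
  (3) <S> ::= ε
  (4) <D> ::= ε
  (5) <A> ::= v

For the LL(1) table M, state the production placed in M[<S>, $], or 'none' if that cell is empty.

<S> ::= ε

FIRST(<D>): from <D>::=ε we get {ε}. So FIRST(<D>) = {ε}.
FIRST(<A>): from <A>::=v we get {v}. So FIRST(<A>) = {v}.
FIRST(<S>): from <S>::=s we get {s}; from <S>::=<D> <A> <A> <D> we get {v}; from <S>::=ε we get {ε}. So FIRST(<S>) = {ε, s, v}.
FOLLOW(<S>) includes $ since <S> is the start symbol.
FOLLOW(<S>): <S> appears on no right-hand side. Thus FOLLOW(<S>) = {$}.
For <S> ::= s: FIRST(s) = {s}, so it goes in M[<S>, t] for t ∈ {s}.
For <S> ::= <D> <A> <A> <D>: FIRST(<D> <A> <A> <D>) = {v}, so it goes in M[<S>, t] for t ∈ {v}.
For <S> ::= ε: FIRST(ε) = {ε}, so it goes in M[<S>, t] for t ∈ {}; since ε ∈ FIRST, also for every t ∈ FOLLOW(<S>) = {$}.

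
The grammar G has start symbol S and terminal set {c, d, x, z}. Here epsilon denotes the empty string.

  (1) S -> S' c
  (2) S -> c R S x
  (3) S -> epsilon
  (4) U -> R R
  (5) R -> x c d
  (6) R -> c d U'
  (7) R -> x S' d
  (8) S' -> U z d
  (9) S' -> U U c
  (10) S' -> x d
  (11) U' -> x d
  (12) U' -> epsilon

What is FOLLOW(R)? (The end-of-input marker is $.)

FIRST(R) = {c, x}
FIRST(U') = {epsilon, x}
FIRST(U) = {c, x}  (via R R)
FIRST(S') = {c, x}  (via U z d, U U c)
FIRST(S) = {epsilon, c, x}  (via S' c)
FOLLOW(S) includes $ since S is the start symbol.
FOLLOW(S): in S->c R S x, S is followed by x with FIRST {x}. Thus FOLLOW(S) = {$, x}.
FOLLOW(U): in S'->U z d, U is followed by z d with FIRST {z}; in S'->U U c (occurrence 1), U is followed by U c with FIRST {c, x}; in S'->U U c (occurrence 2), U is followed by c with FIRST {c}. Thus FOLLOW(U) = {c, x, z}.
FOLLOW(R): in S->c R S x, R is followed by S x with FIRST {c, x}; in U->R R (occurrence 1), R is followed by R with FIRST {c, x}; in U->R R (occurrence 2), the suffix after R is empty, so FOLLOW(R) ⊇ FOLLOW(U) = {c, x, z}. Thus FOLLOW(R) = {c, x, z}.
FOLLOW(S'): in S->S' c, S' is followed by c with FIRST {c}; in R->x S' d, S' is followed by d with FIRST {d}. Thus FOLLOW(S') = {c, d}.
FOLLOW(U'): in R->c d U', the suffix after U' is empty, so FOLLOW(U') ⊇ FOLLOW(R) = {c, x, z}. Thus FOLLOW(U') = {c, x, z}.

{c, x, z}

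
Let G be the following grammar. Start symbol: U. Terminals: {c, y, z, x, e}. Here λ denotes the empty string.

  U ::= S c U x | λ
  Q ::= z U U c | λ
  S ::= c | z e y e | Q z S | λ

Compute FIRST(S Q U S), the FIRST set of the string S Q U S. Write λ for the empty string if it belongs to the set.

FIRST(Q) = {λ, z}
FIRST(S) = {λ, c, z}  (via Q z S)
FIRST(U) = {λ, c, z}  (via S c U x)
FIRST(S Q U S): take FIRST of each symbol in turn, carrying on past any symbol whose FIRST contains λ; result {λ, c, z}.

{λ, c, z}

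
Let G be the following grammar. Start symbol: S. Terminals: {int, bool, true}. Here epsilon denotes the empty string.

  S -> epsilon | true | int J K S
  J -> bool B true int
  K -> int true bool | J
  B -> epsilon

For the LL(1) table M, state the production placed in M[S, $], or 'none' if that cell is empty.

S -> epsilon

FIRST(S): from S->epsilon we get {epsilon}; from S->true we get {true}; from S->int J K S we get {int}. So FIRST(S) = {epsilon, int, true}.
FIRST(J): from J->bool B true int we get {bool}. So FIRST(J) = {bool}.
FIRST(B): from B->epsilon we get {epsilon}. So FIRST(B) = {epsilon}.
FIRST(K): from K->int true bool we get {int}; from K->J we get {bool}. So FIRST(K) = {bool, int}.
FOLLOW(S) includes $ since S is the start symbol.
FOLLOW(S): in S->int J K S, the suffix after S is empty (adds nothing new). Thus FOLLOW(S) = {$}.
For S -> epsilon: FIRST(epsilon) = {epsilon}, so it goes in M[S, t] for t ∈ {}; since epsilon ∈ FIRST, also for every t ∈ FOLLOW(S) = {$}.
For S -> true: FIRST(true) = {true}, so it goes in M[S, t] for t ∈ {true}.
For S -> int J K S: FIRST(int J K S) = {int}, so it goes in M[S, t] for t ∈ {int}.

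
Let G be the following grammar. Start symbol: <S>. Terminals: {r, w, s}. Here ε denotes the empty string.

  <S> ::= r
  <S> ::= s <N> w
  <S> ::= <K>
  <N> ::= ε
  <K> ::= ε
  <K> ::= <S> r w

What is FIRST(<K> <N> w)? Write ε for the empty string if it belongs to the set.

{r, s, w}

FIRST(<N>) = {ε}
FIRST(<S>) = {ε, r, s}  (via <K>)
FIRST(<K>) = {ε, r, s}  (via <S> r w)
FIRST(<K> <N> w): take FIRST of each symbol in turn, carrying on past any symbol whose FIRST contains ε; result {r, s, w}.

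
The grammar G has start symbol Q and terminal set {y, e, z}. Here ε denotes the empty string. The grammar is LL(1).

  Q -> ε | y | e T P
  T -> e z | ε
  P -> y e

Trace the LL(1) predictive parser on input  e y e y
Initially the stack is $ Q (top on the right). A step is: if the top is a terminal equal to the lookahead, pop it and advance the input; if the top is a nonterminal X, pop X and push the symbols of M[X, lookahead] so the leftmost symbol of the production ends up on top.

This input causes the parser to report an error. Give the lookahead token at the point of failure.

step 1: stack=$ Q  input=e y e y $  — expand Q -> e T P
step 2: stack=$ P T e  input=e y e y $  — match e
step 3: stack=$ P T  input=y e y $  — expand T -> ε
step 4: stack=$ P  input=y e y $  — expand P -> y e
step 5: stack=$ e y  input=y e y $  — match y
step 6: stack=$ e  input=e y $  — match e
step 7: stack=$  input=y $  — error: stack empty but input remains

y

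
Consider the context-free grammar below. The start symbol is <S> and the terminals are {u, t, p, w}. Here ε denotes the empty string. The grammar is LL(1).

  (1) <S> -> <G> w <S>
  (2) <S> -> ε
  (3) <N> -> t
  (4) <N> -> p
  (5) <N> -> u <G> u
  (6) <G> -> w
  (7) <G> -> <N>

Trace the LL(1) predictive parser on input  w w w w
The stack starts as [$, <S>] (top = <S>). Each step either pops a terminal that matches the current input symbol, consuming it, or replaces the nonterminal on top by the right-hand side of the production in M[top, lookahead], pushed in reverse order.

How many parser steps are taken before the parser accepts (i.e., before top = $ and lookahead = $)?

step 1: stack=$ <S>  input=w w w w $  — expand <S> -> <G> w <S>
step 2: stack=$ <S> w <G>  input=w w w w $  — expand <G> -> w
step 3: stack=$ <S> w w  input=w w w w $  — match w
step 4: stack=$ <S> w  input=w w w $  — match w
step 5: stack=$ <S>  input=w w $  — expand <S> -> <G> w <S>
step 6: stack=$ <S> w <G>  input=w w $  — expand <G> -> w
step 7: stack=$ <S> w w  input=w w $  — match w
step 8: stack=$ <S> w  input=w $  — match w
step 9: stack=$ <S>  input=$  — expand <S> -> ε
Accept reached after 9 steps.

9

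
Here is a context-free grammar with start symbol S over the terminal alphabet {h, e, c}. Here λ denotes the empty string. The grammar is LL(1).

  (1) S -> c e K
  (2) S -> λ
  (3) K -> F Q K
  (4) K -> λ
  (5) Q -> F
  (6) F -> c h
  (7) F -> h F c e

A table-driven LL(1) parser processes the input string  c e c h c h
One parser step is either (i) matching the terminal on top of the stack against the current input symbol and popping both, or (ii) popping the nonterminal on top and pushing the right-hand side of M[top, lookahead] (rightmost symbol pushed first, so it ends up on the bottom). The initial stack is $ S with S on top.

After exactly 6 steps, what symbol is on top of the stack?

step 1: stack=$ S  input=c e c h c h $  — expand S -> c e K
step 2: stack=$ K e c  input=c e c h c h $  — match c
step 3: stack=$ K e  input=e c h c h $  — match e
step 4: stack=$ K  input=c h c h $  — expand K -> F Q K
step 5: stack=$ K Q F  input=c h c h $  — expand F -> c h
step 6: stack=$ K Q h c  input=c h c h $  — match c
Stack after step 6: $ K Q h (top = h).

h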